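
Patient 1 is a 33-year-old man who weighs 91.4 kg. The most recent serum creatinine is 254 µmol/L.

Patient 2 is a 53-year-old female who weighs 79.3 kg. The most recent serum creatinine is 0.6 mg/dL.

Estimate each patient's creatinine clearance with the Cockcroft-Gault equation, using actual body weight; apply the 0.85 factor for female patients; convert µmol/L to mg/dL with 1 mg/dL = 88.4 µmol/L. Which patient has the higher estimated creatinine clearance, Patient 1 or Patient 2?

Patient 2

Patient 1: SCr = 254 / 88.4 = 2.873 mg/dL
Patient 1: CrCl = (140 − 33) × 91.4 / (72 × 2.873) = 9779.8 / 206.86 ≈ 47.3 mL/min
Patient 2: CrCl = (140 − 53) × 79.3 / (72 × 0.6) × 0.85 = 6899.1 / 43.20 × 0.85 ≈ 135.7 mL/min
47.3 vs 135.7 mL/min → Patient 2 is higher.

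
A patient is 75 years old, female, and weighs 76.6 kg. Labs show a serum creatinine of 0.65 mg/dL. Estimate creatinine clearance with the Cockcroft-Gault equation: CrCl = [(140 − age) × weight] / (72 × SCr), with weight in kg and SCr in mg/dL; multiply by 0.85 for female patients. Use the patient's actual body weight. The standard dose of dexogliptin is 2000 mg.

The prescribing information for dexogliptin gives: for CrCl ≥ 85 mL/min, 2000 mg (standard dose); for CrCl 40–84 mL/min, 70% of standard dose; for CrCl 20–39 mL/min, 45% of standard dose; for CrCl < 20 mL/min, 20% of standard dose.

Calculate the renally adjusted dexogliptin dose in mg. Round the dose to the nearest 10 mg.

2000 mg

CrCl = (140 − 75) × 76.6 / (72 × 0.65) × 0.85 = 4979.0 / 46.80 × 0.85 ≈ 90.4 mL/min
CrCl ≈ 90 mL/min → bracket ≥ 85 mL/min.
100% of 2000 mg = 2000 mg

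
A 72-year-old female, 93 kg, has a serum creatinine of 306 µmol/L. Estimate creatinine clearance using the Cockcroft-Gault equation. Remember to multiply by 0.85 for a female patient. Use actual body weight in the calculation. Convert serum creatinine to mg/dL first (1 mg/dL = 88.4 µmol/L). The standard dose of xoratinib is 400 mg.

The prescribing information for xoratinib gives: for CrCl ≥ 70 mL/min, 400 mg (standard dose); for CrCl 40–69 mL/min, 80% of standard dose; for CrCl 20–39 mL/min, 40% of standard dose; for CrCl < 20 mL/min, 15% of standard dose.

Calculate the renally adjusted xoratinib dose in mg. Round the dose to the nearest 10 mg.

SCr = 306 / 88.4 = 3.462 mg/dL
CrCl = (140 − 72) × 93 / (72 × 3.462) × 0.85 = 6324.0 / 249.26 × 0.85 ≈ 21.6 mL/min
CrCl ≈ 22 mL/min → bracket 20–39 mL/min.
40% of 400 mg = 160 mg

160 mg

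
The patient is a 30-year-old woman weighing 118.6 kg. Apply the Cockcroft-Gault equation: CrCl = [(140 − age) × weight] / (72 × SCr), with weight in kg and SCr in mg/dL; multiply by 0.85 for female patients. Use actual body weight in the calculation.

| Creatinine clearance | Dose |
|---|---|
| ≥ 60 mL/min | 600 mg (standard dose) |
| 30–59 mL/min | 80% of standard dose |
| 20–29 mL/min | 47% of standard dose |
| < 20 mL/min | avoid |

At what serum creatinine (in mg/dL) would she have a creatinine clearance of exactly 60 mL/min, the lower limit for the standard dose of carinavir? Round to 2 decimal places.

Standard dose requires CrCl ≥ 60 mL/min.
Set (140 − 30) × 118.6 × 0.85 / (72 × SCr) = 60
SCr = (140 − 30) × 118.6 × 0.85 / (72 × 60) = 2.567 mg/dL

2.57 mg/dL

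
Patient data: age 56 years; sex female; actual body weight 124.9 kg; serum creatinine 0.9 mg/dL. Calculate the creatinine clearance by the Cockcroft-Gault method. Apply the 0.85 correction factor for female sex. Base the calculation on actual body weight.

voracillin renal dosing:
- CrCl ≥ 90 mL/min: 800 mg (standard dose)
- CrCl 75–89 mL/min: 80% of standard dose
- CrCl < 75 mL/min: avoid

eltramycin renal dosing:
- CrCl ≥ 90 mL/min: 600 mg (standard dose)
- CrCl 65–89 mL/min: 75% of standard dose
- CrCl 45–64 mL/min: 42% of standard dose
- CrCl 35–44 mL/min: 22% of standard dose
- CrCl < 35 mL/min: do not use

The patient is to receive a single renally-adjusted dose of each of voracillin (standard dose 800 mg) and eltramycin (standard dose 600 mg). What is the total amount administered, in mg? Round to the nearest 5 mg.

CrCl = (140 − 56) × 124.9 / (72 × 0.9) × 0.85 = 10491.6 / 64.80 × 0.85 ≈ 137.6 mL/min
CrCl ≈ 138 mL/min.
voracillin: ≥ 90 mL/min → 100% of 800 mg = 800 mg.
eltramycin: ≥ 90 mL/min → 100% of 600 mg = 600 mg.
Total = 800 + 600 = 1400 mg.

1400 mg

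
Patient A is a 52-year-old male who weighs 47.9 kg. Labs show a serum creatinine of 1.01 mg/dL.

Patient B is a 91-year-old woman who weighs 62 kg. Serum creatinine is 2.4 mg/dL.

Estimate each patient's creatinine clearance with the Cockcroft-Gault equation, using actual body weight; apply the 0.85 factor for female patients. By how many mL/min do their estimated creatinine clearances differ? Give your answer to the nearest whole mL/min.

Patient A: CrCl = (140 − 52) × 47.9 / (72 × 1.01) = 4215.2 / 72.72 ≈ 58.0 mL/min
Patient B: CrCl = (140 − 91) × 62 / (72 × 2.4) × 0.85 = 3038.0 / 172.80 × 0.85 ≈ 14.9 mL/min
|58.0 − 14.9| = 43.1 mL/min

43 mL/min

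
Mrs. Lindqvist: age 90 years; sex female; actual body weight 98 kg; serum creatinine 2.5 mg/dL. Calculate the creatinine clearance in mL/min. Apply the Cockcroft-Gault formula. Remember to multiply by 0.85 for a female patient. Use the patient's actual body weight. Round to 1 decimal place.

23.1 mL/min

CrCl = (140 − 90) × 98 / (72 × 2.5) × 0.85 = 4900.0 / 180.00 × 0.85 ≈ 23.1 mL/min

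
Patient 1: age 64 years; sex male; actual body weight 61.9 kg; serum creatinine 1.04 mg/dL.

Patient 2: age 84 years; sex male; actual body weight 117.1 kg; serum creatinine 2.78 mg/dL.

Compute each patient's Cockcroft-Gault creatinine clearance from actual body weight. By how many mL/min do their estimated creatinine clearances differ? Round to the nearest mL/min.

30 mL/min

Patient 1: CrCl = (140 − 64) × 61.9 / (72 × 1.04) = 4704.4 / 74.88 ≈ 62.8 mL/min
Patient 2: CrCl = (140 − 84) × 117.1 / (72 × 2.78) = 6557.6 / 200.16 ≈ 32.8 mL/min
|62.8 − 32.8| = 30.0 mL/min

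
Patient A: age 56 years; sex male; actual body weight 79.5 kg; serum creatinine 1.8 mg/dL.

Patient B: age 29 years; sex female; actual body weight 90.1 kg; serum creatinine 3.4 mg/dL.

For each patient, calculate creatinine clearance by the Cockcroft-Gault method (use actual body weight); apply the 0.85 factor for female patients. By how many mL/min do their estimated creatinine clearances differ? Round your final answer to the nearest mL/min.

Patient A: CrCl = (140 − 56) × 79.5 / (72 × 1.8) = 6678.0 / 129.60 ≈ 51.5 mL/min
Patient B: CrCl = (140 − 29) × 90.1 / (72 × 3.4) × 0.85 = 10001.1 / 244.80 × 0.85 ≈ 34.7 mL/min
|51.5 − 34.7| = 16.8 mL/min

17 mL/min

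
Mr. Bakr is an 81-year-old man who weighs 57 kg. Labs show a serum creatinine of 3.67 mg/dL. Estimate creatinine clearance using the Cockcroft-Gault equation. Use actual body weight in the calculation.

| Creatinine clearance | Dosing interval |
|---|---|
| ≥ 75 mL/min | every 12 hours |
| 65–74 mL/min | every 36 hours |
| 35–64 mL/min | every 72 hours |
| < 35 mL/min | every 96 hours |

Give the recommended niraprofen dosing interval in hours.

CrCl = (140 − 81) × 57 / (72 × 3.67) = 3363.0 / 264.24 ≈ 12.7 mL/min
CrCl ≈ 13 mL/min → bracket < 35 mL/min → every 96 hours.

every 96 hours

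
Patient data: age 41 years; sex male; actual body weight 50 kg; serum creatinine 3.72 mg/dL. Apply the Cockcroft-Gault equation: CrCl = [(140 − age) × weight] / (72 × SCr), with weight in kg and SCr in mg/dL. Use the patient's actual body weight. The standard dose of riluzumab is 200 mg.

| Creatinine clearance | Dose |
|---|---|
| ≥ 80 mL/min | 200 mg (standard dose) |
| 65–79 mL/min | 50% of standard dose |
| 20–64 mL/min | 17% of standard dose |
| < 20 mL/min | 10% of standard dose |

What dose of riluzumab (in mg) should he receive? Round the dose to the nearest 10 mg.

CrCl = (140 − 41) × 50 / (72 × 3.72) = 4950.0 / 267.84 ≈ 18.5 mL/min
CrCl ≈ 18 mL/min → bracket < 20 mL/min.
10% of 200 mg = 20 mg

20 mg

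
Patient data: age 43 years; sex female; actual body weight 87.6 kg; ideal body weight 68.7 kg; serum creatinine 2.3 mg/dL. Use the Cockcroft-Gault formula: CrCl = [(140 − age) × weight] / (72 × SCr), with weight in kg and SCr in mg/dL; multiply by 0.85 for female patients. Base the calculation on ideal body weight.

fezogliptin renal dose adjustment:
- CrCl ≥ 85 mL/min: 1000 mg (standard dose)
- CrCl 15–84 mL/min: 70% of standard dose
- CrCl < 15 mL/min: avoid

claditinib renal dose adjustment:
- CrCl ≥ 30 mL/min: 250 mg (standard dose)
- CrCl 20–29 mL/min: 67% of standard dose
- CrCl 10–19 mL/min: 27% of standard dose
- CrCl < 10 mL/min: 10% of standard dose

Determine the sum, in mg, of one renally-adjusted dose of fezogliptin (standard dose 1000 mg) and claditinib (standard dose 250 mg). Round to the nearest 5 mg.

CrCl = (140 − 43) × 68.7 / (72 × 2.3) × 0.85 = 6663.9 / 165.60 × 0.85 ≈ 34.2 mL/min
CrCl ≈ 34 mL/min.
fezogliptin: 15–84 mL/min → 70% of 1000 mg = 700 mg.
claditinib: ≥ 30 mL/min → 100% of 250 mg = 250 mg.
Total = 700 + 250 = 950 mg.

950 mg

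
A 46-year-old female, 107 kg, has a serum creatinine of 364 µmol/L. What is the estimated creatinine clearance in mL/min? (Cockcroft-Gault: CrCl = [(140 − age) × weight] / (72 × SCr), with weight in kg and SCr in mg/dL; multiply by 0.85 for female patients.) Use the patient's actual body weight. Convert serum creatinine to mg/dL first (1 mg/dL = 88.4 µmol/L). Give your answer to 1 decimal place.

28.8 mL/min

SCr = 364 / 88.4 = 4.118 mg/dL
CrCl = (140 − 46) × 107 / (72 × 4.118) × 0.85 = 10058.0 / 296.50 × 0.85 ≈ 28.8 mL/min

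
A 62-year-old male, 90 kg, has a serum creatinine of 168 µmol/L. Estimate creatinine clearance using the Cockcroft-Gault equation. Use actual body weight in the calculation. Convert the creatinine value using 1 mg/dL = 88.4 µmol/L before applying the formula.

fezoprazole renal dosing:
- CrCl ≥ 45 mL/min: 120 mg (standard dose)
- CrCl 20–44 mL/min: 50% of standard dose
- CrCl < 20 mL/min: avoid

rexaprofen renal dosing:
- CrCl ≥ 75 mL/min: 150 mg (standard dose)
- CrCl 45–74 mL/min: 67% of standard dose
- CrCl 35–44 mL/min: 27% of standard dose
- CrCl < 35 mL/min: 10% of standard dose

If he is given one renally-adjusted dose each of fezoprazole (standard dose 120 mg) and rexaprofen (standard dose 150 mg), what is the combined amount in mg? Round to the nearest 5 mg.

220 mg

SCr = 168 / 88.4 = 1.9 mg/dL
CrCl = (140 − 62) × 90 / (72 × 1.9) = 7020.0 / 136.80 ≈ 51.3 mL/min
CrCl ≈ 51 mL/min.
fezoprazole: ≥ 45 mL/min → 100% of 120 mg = 120 mg.
rexaprofen: 45–74 mL/min → 67% of 150 mg = 100.5 mg.
Total = 120 + 100.5 = 220.5 mg.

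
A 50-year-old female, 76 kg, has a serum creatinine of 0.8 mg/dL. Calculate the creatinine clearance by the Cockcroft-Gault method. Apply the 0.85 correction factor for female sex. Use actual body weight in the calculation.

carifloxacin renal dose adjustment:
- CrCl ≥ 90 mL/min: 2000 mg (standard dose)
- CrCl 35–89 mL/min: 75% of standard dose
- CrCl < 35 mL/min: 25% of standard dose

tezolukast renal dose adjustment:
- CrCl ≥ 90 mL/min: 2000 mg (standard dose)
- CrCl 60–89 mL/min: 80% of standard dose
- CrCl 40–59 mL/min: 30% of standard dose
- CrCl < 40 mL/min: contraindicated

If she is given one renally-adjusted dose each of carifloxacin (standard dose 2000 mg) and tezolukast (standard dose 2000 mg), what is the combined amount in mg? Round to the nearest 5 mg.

4000 mg

CrCl = (140 − 50) × 76 / (72 × 0.8) × 0.85 = 6840.0 / 57.60 × 0.85 ≈ 100.9 mL/min
CrCl ≈ 101 mL/min.
carifloxacin: ≥ 90 mL/min → 100% of 2000 mg = 2000 mg.
tezolukast: ≥ 90 mL/min → 100% of 2000 mg = 2000 mg.
Total = 2000 + 2000 = 4000 mg.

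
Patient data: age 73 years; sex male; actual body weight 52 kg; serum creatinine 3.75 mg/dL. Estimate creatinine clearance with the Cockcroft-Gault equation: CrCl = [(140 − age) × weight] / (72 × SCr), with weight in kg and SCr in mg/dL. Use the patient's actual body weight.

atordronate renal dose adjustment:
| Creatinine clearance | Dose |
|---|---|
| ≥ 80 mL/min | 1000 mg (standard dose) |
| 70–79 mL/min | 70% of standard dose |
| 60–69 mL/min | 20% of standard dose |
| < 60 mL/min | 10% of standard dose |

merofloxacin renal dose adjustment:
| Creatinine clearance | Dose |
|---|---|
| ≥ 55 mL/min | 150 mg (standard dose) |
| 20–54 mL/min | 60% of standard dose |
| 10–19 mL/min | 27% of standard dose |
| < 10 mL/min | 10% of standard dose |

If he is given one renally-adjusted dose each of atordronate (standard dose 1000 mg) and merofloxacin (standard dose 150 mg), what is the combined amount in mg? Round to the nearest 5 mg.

CrCl = (140 − 73) × 52 / (72 × 3.75) = 3484.0 / 270.00 ≈ 12.9 mL/min
CrCl ≈ 13 mL/min.
atordronate: < 60 mL/min → 10% of 1000 mg = 100 mg.
merofloxacin: 10–19 mL/min → 27% of 150 mg = 40.5 mg.
Total = 100 + 40.5 = 140.5 mg.

140 mg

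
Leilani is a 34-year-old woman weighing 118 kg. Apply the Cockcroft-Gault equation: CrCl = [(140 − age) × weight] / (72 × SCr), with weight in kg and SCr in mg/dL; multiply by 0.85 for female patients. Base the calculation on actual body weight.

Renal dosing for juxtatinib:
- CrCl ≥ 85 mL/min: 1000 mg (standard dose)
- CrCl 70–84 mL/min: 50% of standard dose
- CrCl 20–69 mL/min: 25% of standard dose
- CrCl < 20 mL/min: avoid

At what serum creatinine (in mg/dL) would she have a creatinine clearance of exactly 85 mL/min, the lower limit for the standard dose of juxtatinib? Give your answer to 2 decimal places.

Standard dose requires CrCl ≥ 85 mL/min.
Set (140 − 34) × 118 × 0.85 / (72 × SCr) = 85
SCr = (140 − 34) × 118 × 0.85 / (72 × 85) = 1.737 mg/dL

1.74 mg/dL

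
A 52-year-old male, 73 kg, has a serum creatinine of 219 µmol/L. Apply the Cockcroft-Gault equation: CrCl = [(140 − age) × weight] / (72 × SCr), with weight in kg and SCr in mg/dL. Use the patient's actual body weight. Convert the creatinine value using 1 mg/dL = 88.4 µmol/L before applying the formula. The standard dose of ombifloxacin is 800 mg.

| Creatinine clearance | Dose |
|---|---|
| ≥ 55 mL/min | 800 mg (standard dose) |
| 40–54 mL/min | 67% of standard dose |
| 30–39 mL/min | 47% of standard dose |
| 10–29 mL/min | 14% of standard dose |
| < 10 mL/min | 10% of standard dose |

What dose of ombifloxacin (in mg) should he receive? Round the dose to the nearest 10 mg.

380 mg

SCr = 219 / 88.4 = 2.477 mg/dL
CrCl = (140 − 52) × 73 / (72 × 2.477) = 6424.0 / 178.34 ≈ 36.0 mL/min
CrCl ≈ 36 mL/min → bracket 30–39 mL/min.
47% of 800 mg = 376 mg → 380 mg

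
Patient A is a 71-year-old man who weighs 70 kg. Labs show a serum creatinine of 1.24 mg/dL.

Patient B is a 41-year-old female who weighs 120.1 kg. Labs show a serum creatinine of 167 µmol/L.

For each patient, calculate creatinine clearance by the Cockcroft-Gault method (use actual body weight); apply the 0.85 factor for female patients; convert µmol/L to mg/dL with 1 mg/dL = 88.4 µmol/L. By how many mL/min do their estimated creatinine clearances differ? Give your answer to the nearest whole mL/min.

20 mL/min

Patient A: CrCl = (140 − 71) × 70 / (72 × 1.24) = 4830.0 / 89.28 ≈ 54.1 mL/min
Patient B: SCr = 167 / 88.4 = 1.889 mg/dL
Patient B: CrCl = (140 − 41) × 120.1 / (72 × 1.889) × 0.85 = 11889.9 / 136.01 × 0.85 ≈ 74.3 mL/min
|54.1 − 74.3| = 20.2 mL/min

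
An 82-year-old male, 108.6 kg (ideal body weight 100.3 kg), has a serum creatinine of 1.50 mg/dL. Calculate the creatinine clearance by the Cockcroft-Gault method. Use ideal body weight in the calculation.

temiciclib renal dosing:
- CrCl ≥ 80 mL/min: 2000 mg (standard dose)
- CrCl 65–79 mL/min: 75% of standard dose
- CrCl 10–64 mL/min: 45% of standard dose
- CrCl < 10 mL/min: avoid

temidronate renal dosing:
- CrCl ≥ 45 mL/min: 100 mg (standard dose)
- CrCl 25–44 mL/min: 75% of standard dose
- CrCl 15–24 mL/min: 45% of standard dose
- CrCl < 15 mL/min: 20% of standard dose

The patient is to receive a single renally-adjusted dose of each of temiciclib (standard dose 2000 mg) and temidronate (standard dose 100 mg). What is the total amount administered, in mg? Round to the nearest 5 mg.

1000 mg

CrCl = (140 − 82) × 100.3 / (72 × 1.5) = 5817.4 / 108.00 ≈ 53.9 mL/min
CrCl ≈ 54 mL/min.
temiciclib: 10–64 mL/min → 45% of 2000 mg = 900 mg.
temidronate: ≥ 45 mL/min → 100% of 100 mg = 100 mg.
Total = 900 + 100 = 1000 mg.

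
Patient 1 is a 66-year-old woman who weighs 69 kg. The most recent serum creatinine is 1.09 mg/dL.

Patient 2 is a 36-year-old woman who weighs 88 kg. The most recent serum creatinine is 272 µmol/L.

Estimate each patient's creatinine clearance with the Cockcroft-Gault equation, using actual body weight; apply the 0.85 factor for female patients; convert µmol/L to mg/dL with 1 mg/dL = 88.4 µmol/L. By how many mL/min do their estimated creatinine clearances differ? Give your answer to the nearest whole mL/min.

20 mL/min

Patient 1: CrCl = (140 − 66) × 69 / (72 × 1.09) × 0.85 = 5106.0 / 78.48 × 0.85 ≈ 55.3 mL/min
Patient 2: SCr = 272 / 88.4 = 3.077 mg/dL
Patient 2: CrCl = (140 − 36) × 88 / (72 × 3.077) × 0.85 = 9152.0 / 221.54 × 0.85 ≈ 35.1 mL/min
|55.3 − 35.1| = 20.2 mL/min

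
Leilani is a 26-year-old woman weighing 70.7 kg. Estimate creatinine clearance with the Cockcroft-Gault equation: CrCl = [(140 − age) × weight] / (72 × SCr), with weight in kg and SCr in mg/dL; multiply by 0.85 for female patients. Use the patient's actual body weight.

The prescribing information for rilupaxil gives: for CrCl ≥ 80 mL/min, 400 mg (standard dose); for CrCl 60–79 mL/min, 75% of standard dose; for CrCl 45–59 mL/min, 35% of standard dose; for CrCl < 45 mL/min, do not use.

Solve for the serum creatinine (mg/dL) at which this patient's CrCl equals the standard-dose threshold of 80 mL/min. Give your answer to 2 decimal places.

1.19 mg/dL

Standard dose requires CrCl ≥ 80 mL/min.
Set (140 − 26) × 70.7 × 0.85 / (72 × SCr) = 80
SCr = (140 − 26) × 70.7 × 0.85 / (72 × 80) = 1.189 mg/dL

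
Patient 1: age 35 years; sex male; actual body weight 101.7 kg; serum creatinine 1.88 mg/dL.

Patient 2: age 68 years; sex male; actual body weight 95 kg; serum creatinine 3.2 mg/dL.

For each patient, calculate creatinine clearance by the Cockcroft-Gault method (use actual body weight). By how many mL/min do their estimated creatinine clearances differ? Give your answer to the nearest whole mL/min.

Patient 1: CrCl = (140 − 35) × 101.7 / (72 × 1.88) = 10678.5 / 135.36 ≈ 78.9 mL/min
Patient 2: CrCl = (140 − 68) × 95 / (72 × 3.2) = 6840.0 / 230.40 ≈ 29.7 mL/min
|78.9 − 29.7| = 49.2 mL/min

49 mL/min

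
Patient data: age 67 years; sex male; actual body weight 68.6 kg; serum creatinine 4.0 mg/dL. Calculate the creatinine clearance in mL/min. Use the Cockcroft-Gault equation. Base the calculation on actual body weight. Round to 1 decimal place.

CrCl = (140 − 67) × 68.6 / (72 × 4) = 5007.8 / 288.00 ≈ 17.4 mL/min

17.4 mL/min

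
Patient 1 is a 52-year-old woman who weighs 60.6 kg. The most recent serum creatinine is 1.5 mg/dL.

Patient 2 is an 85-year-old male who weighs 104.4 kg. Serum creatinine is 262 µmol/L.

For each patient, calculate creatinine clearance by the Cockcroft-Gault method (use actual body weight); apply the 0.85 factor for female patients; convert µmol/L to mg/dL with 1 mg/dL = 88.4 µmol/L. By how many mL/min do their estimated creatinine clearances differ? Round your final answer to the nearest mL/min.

15 mL/min

Patient 1: CrCl = (140 − 52) × 60.6 / (72 × 1.5) × 0.85 = 5332.8 / 108.00 × 0.85 ≈ 42.0 mL/min
Patient 2: SCr = 262 / 88.4 = 2.964 mg/dL
Patient 2: CrCl = (140 − 85) × 104.4 / (72 × 2.964) = 5742.0 / 213.41 ≈ 26.9 mL/min
|42.0 − 26.9| = 15.1 mL/min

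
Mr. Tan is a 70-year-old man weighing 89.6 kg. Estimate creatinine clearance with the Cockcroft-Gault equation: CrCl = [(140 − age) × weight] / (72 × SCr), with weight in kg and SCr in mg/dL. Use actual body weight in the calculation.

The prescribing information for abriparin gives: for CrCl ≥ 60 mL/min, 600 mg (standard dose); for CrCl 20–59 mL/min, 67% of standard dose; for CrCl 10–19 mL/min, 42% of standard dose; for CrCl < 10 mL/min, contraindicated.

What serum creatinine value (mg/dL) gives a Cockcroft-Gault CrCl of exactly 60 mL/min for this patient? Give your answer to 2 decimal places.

Standard dose requires CrCl ≥ 60 mL/min.
Set (140 − 70) × 89.6 / (72 × SCr) = 60
SCr = (140 − 70) × 89.6 / (72 × 60) = 1.452 mg/dL

1.45 mg/dL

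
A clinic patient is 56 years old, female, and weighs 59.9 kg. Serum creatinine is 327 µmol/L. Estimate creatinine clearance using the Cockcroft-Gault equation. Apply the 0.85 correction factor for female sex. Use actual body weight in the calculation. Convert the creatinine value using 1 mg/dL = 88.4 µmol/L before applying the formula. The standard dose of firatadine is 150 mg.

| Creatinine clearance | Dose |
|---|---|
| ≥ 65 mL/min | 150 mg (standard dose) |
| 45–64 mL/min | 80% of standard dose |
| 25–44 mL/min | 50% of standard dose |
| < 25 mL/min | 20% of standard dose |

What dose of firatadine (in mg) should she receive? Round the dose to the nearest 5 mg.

SCr = 327 / 88.4 = 3.699 mg/dL
CrCl = (140 − 56) × 59.9 / (72 × 3.699) × 0.85 = 5031.6 / 266.33 × 0.85 ≈ 16.1 mL/min
CrCl ≈ 16 mL/min → bracket < 25 mL/min.
20% of 150 mg = 30 mg

30 mg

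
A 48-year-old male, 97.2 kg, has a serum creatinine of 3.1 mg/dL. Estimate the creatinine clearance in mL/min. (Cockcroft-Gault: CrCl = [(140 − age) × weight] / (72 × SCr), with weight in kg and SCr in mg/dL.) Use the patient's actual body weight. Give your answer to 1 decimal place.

40.1 mL/min

CrCl = (140 − 48) × 97.2 / (72 × 3.1) = 8942.4 / 223.20 ≈ 40.1 mL/min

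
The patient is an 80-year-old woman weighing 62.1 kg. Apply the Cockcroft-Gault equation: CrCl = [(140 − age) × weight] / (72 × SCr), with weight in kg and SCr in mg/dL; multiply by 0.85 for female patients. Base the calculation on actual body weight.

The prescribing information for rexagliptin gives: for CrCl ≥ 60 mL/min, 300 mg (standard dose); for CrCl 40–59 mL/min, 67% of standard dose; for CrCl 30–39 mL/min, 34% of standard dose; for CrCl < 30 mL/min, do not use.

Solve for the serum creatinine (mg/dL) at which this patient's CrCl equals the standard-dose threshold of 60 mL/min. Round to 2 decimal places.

0.73 mg/dL

Standard dose requires CrCl ≥ 60 mL/min.
Set (140 − 80) × 62.1 × 0.85 / (72 × SCr) = 60
SCr = (140 − 80) × 62.1 × 0.85 / (72 × 60) = 0.733 mg/dL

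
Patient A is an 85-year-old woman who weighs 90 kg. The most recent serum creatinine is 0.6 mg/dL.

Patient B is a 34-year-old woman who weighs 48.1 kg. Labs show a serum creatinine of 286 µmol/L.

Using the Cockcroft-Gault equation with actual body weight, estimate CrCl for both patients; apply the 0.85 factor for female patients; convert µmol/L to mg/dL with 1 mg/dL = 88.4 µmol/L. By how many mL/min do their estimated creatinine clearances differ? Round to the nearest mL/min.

Patient A: CrCl = (140 − 85) × 90 / (72 × 0.6) × 0.85 = 4950.0 / 43.20 × 0.85 ≈ 97.4 mL/min
Patient B: SCr = 286 / 88.4 = 3.235 mg/dL
Patient B: CrCl = (140 − 34) × 48.1 / (72 × 3.235) × 0.85 = 5098.6 / 232.92 × 0.85 ≈ 18.6 mL/min
|97.4 − 18.6| = 78.8 mL/min

79 mL/min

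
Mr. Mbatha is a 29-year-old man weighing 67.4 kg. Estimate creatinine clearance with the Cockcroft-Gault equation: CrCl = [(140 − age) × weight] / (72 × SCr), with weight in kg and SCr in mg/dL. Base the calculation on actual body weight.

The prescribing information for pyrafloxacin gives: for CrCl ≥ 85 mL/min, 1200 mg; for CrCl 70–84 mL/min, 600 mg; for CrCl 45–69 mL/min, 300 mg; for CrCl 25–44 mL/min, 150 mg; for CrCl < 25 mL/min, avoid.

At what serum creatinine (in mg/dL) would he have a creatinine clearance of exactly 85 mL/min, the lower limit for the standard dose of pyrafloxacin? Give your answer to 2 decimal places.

Standard dose requires CrCl ≥ 85 mL/min.
Set (140 − 29) × 67.4 / (72 × SCr) = 85
SCr = (140 − 29) × 67.4 / (72 × 85) = 1.222 mg/dL

1.22 mg/dL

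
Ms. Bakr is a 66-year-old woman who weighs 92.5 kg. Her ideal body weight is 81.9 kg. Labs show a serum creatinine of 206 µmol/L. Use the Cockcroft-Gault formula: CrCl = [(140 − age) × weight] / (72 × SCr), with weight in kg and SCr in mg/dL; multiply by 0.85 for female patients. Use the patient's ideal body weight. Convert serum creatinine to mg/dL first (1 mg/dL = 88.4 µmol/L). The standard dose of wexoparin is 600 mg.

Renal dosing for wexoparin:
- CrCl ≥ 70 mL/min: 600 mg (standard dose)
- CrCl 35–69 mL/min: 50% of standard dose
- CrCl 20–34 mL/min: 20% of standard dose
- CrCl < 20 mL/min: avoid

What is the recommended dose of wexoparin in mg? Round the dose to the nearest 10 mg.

120 mg

SCr = 206 / 88.4 = 2.33 mg/dL
CrCl = (140 − 66) × 81.9 / (72 × 2.33) × 0.85 = 6060.6 / 167.76 × 0.85 ≈ 30.7 mL/min
CrCl ≈ 31 mL/min → bracket 20–34 mL/min.
20% of 600 mg = 120 mg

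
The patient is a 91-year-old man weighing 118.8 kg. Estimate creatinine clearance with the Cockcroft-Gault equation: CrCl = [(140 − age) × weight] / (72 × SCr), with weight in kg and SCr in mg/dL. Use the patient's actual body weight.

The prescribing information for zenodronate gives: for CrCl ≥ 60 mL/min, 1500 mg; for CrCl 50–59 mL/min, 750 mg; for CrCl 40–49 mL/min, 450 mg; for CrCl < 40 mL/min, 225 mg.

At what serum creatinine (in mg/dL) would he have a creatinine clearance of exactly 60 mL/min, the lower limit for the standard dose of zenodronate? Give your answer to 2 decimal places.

1.35 mg/dL

Standard dose requires CrCl ≥ 60 mL/min.
Set (140 − 91) × 118.8 / (72 × SCr) = 60
SCr = (140 − 91) × 118.8 / (72 × 60) = 1.347 mg/dL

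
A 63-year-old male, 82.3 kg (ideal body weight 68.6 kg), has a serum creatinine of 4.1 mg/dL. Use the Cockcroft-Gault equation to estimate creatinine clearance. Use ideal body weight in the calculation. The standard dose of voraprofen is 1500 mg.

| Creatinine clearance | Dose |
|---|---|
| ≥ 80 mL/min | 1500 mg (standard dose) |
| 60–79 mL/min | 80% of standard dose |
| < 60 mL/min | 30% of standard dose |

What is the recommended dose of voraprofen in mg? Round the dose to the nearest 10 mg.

450 mg

CrCl = (140 − 63) × 68.6 / (72 × 4.1) = 5282.2 / 295.20 ≈ 17.9 mL/min
CrCl ≈ 18 mL/min → bracket < 60 mL/min.
30% of 1500 mg = 450 mg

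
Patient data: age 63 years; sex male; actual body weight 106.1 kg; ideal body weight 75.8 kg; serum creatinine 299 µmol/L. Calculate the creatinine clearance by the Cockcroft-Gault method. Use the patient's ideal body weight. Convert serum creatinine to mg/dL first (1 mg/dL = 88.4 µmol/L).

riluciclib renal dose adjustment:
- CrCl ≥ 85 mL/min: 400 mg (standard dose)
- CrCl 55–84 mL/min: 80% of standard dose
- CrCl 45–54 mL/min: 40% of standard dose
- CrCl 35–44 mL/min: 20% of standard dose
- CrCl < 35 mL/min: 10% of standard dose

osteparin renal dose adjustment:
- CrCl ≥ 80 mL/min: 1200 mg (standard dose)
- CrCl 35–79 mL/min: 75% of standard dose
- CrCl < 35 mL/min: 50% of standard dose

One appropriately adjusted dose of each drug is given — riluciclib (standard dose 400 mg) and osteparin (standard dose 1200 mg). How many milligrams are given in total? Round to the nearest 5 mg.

SCr = 299 / 88.4 = 3.382 mg/dL
CrCl = (140 − 63) × 75.8 / (72 × 3.382) = 5836.6 / 243.50 ≈ 24.0 mL/min
CrCl ≈ 24 mL/min.
riluciclib: < 35 mL/min → 10% of 400 mg = 40 mg.
osteparin: < 35 mL/min → 50% of 1200 mg = 600 mg.
Total = 40 + 600 = 640 mg.

640 mg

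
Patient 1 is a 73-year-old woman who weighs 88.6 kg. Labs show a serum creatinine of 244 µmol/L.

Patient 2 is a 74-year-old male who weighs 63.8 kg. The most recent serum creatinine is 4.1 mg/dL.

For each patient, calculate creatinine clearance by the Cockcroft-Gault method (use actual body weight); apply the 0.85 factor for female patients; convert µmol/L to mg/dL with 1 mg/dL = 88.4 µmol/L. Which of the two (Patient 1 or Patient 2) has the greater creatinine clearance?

Patient 1: SCr = 244 / 88.4 = 2.76 mg/dL
Patient 1: CrCl = (140 − 73) × 88.6 / (72 × 2.76) × 0.85 = 5936.2 / 198.72 × 0.85 ≈ 25.4 mL/min
Patient 2: CrCl = (140 − 74) × 63.8 / (72 × 4.1) = 4210.8 / 295.20 ≈ 14.3 mL/min
25.4 vs 14.3 mL/min → Patient 1 is higher.

Patient 1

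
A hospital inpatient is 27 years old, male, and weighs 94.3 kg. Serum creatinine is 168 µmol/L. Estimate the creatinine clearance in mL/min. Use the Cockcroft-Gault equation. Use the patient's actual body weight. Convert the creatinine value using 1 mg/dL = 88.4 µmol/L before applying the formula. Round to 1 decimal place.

77.9 mL/min

SCr = 168 / 88.4 = 1.9 mg/dL
CrCl = (140 − 27) × 94.3 / (72 × 1.9) = 10655.9 / 136.80 ≈ 77.9 mL/min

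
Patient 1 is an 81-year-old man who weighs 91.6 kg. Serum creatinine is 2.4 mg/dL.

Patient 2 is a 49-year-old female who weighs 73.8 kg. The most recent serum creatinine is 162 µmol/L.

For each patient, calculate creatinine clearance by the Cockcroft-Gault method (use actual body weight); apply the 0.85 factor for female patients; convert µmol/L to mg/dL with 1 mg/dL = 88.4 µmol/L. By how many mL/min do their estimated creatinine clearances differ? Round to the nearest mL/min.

Patient 1: CrCl = (140 − 81) × 91.6 / (72 × 2.4) = 5404.4 / 172.80 ≈ 31.3 mL/min
Patient 2: SCr = 162 / 88.4 = 1.833 mg/dL
Patient 2: CrCl = (140 − 49) × 73.8 / (72 × 1.833) × 0.85 = 6715.8 / 131.98 × 0.85 ≈ 43.3 mL/min
|31.3 − 43.3| = 12.0 mL/min

12 mL/min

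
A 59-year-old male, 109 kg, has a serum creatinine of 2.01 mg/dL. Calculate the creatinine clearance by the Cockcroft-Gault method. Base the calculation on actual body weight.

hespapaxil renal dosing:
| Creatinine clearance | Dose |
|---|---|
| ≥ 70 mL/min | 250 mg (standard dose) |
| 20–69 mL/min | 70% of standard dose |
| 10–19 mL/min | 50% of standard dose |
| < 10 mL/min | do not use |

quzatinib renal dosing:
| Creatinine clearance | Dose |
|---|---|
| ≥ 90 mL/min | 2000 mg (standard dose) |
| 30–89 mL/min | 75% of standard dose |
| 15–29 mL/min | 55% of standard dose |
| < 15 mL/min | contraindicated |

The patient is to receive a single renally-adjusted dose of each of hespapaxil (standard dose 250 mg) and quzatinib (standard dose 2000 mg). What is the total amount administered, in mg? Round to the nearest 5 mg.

CrCl = (140 − 59) × 109 / (72 × 2.01) = 8829.0 / 144.72 ≈ 61.0 mL/min
CrCl ≈ 61 mL/min.
hespapaxil: 20–69 mL/min → 70% of 250 mg = 175 mg.
quzatinib: 30–89 mL/min → 75% of 2000 mg = 1500 mg.
Total = 175 + 1500 = 1675 mg.

1675 mg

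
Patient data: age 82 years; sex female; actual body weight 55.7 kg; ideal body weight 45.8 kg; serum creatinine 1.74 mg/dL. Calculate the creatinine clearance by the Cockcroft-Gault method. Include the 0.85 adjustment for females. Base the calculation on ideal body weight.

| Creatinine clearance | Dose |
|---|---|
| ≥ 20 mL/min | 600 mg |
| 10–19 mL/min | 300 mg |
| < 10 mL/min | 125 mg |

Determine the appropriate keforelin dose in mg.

300 mg

CrCl = (140 − 82) × 45.8 / (72 × 1.74) × 0.85 = 2656.4 / 125.28 × 0.85 ≈ 18.0 mL/min
CrCl ≈ 18 mL/min → bracket 10–19 mL/min.
Dose for this bracket: 300 mg.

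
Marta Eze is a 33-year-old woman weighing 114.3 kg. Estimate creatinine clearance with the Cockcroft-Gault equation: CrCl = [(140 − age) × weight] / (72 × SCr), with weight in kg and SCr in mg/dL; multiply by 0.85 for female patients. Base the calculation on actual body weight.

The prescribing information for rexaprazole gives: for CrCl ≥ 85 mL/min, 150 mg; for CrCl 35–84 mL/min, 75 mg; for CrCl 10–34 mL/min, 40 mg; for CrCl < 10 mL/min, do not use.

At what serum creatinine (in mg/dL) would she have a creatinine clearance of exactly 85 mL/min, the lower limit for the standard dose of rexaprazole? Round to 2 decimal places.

1.70 mg/dL

Standard dose requires CrCl ≥ 85 mL/min.
Set (140 − 33) × 114.3 × 0.85 / (72 × SCr) = 85
SCr = (140 − 33) × 114.3 × 0.85 / (72 × 85) = 1.699 mg/dL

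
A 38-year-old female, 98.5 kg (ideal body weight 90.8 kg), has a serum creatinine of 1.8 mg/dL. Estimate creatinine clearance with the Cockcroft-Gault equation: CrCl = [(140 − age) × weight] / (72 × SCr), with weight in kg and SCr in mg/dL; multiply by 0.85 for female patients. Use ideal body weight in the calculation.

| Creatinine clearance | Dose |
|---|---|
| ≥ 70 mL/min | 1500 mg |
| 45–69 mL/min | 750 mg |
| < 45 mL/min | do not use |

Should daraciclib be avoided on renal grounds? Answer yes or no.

CrCl = (140 − 38) × 90.8 / (72 × 1.8) × 0.85 = 9261.6 / 129.60 × 0.85 ≈ 60.7 mL/min
CrCl ≈ 61 mL/min, which is ≥ 45 mL/min.

no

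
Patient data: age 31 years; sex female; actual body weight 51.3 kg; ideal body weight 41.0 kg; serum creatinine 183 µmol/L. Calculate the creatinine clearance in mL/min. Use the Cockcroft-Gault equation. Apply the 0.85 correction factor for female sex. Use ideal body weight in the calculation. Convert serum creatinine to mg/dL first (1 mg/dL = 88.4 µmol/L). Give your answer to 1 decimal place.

SCr = 183 / 88.4 = 2.07 mg/dL
CrCl = (140 − 31) × 41 / (72 × 2.07) × 0.85 = 4469.0 / 149.04 × 0.85 ≈ 25.5 mL/min

25.5 mL/min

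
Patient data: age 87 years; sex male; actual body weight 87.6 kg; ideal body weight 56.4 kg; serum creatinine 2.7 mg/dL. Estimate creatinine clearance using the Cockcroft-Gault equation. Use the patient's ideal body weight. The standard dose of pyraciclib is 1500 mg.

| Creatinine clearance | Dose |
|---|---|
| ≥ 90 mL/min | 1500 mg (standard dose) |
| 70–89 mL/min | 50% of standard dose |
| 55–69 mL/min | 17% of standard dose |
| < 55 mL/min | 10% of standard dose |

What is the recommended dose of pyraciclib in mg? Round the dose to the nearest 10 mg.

CrCl = (140 − 87) × 56.4 / (72 × 2.7) = 2989.2 / 194.40 ≈ 15.4 mL/min
CrCl ≈ 15 mL/min → bracket < 55 mL/min.
10% of 1500 mg = 150 mg

150 mg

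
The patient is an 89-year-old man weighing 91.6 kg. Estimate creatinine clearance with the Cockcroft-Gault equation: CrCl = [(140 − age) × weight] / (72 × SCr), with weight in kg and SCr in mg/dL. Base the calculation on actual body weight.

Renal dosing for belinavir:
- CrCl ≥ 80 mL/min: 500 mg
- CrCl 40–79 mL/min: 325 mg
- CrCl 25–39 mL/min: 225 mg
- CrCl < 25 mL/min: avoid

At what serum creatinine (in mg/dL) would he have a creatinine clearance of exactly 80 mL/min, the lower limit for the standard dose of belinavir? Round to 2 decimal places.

Standard dose requires CrCl ≥ 80 mL/min.
Set (140 − 89) × 91.6 / (72 × SCr) = 80
SCr = (140 − 89) × 91.6 / (72 × 80) = 0.811 mg/dL

0.81 mg/dL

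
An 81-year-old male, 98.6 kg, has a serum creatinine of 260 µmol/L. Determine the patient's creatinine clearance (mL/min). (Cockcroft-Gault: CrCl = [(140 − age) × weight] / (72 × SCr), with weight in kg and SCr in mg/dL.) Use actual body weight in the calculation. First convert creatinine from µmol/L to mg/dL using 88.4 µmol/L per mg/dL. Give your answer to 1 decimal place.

SCr = 260 / 88.4 = 2.941 mg/dL
CrCl = (140 − 81) × 98.6 / (72 × 2.941) = 5817.4 / 211.75 ≈ 27.5 mL/min

27.5 mL/min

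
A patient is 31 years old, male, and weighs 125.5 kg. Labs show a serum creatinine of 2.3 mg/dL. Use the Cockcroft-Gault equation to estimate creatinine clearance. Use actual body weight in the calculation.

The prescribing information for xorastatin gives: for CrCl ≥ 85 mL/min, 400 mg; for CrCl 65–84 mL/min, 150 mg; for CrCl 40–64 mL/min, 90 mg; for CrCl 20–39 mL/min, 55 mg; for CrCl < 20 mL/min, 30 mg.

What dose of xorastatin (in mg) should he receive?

CrCl = (140 − 31) × 125.5 / (72 × 2.3) = 13679.5 / 165.60 ≈ 82.6 mL/min
CrCl ≈ 83 mL/min → bracket 65–84 mL/min.
Dose for this bracket: 150 mg.

150 mg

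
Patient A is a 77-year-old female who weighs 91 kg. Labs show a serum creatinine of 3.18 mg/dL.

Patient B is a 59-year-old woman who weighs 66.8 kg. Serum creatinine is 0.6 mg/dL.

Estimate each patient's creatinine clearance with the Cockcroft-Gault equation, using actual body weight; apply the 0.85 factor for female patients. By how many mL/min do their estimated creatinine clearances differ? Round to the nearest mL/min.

85 mL/min

Patient A: CrCl = (140 − 77) × 91 / (72 × 3.18) × 0.85 = 5733.0 / 228.96 × 0.85 ≈ 21.3 mL/min
Patient B: CrCl = (140 − 59) × 66.8 / (72 × 0.6) × 0.85 = 5410.8 / 43.20 × 0.85 ≈ 106.5 mL/min
|21.3 − 106.5| = 85.2 mL/min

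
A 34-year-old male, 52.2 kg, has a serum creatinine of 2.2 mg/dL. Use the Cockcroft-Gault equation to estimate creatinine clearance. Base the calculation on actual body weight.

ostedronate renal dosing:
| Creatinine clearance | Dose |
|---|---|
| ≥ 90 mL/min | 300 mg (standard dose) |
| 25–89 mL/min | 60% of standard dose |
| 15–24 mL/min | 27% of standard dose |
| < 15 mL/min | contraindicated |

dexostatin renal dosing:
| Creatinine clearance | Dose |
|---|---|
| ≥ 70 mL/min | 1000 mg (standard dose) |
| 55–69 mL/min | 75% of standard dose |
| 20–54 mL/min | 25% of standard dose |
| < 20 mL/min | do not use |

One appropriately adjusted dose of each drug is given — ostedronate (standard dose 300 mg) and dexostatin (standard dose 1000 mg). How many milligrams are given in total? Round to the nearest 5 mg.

430 mg

CrCl = (140 − 34) × 52.2 / (72 × 2.2) = 5533.2 / 158.40 ≈ 34.9 mL/min
CrCl ≈ 35 mL/min.
ostedronate: 25–89 mL/min → 60% of 300 mg = 180 mg.
dexostatin: 20–54 mL/min → 25% of 1000 mg = 250 mg.
Total = 180 + 250 = 430 mg.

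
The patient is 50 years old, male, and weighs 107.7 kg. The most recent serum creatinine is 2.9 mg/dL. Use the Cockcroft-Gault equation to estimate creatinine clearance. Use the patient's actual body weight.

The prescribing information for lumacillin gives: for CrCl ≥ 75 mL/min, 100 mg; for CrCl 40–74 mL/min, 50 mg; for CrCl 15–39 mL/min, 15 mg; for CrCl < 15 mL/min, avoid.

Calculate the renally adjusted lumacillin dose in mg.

50 mg

CrCl = (140 − 50) × 107.7 / (72 × 2.9) = 9693.0 / 208.80 ≈ 46.4 mL/min
CrCl ≈ 46 mL/min → bracket 40–74 mL/min.
Dose for this bracket: 50 mg.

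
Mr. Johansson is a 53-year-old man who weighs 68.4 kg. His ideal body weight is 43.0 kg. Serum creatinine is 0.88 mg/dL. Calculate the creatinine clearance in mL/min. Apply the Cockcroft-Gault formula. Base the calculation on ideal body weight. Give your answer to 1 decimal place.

CrCl = (140 − 53) × 43 / (72 × 0.88) = 3741.0 / 63.36 ≈ 59.0 mL/min

59.0 mL/min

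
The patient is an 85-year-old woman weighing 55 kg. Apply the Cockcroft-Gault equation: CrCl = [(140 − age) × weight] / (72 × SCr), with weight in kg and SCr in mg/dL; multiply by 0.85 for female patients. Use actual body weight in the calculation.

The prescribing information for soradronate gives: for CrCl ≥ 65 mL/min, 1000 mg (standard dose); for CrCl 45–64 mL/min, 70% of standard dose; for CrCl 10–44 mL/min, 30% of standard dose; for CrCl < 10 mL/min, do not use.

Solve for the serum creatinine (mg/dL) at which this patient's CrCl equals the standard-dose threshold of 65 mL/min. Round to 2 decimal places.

0.55 mg/dL

Standard dose requires CrCl ≥ 65 mL/min.
Set (140 − 85) × 55 × 0.85 / (72 × SCr) = 65
SCr = (140 − 85) × 55 × 0.85 / (72 × 65) = 0.549 mg/dL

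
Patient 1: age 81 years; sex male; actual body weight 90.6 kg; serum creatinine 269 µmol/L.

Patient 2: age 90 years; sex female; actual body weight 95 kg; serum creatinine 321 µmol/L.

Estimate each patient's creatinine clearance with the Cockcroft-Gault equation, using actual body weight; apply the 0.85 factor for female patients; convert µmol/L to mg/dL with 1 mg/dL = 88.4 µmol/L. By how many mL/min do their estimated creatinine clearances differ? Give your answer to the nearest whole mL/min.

Patient 1: SCr = 269 / 88.4 = 3.043 mg/dL
Patient 1: CrCl = (140 − 81) × 90.6 / (72 × 3.043) = 5345.4 / 219.10 ≈ 24.4 mL/min
Patient 2: SCr = 321 / 88.4 = 3.631 mg/dL
Patient 2: CrCl = (140 − 90) × 95 / (72 × 3.631) × 0.85 = 4750.0 / 261.43 × 0.85 ≈ 15.4 mL/min
|24.4 − 15.4| = 9.0 mL/min

9 mL/min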